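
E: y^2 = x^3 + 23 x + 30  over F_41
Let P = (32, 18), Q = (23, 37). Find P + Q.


P != Q, so use the chord formula.
s = (y2 - y1) / (x2 - x1) = (19) / (32) mod 41 = 7
x3 = s^2 - x1 - x2 mod 41 = 7^2 - 32 - 23 = 35
y3 = s (x1 - x3) - y1 mod 41 = 7 * (32 - 35) - 18 = 2

P + Q = (35, 2)


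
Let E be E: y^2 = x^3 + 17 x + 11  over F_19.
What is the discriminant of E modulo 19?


4 a^3 + 27 b^2 = 4*17^3 + 27*11^2 = 19652 + 3267 = 22919
Delta = -16 * (22919) = -366704
Delta mod 19 = 15

Delta = 15 (mod 19)


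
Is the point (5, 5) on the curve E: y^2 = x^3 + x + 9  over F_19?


Check whether y^2 = x^3 + 1 x + 9 (mod 19) for (x, y) = (5, 5).
LHS: y^2 = 5^2 mod 19 = 6
RHS: x^3 + 1 x + 9 = 5^3 + 1*5 + 9 mod 19 = 6
LHS = RHS

Yes, on the curve


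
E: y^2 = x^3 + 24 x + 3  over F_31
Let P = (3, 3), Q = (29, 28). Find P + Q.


P != Q, so use the chord formula.
s = (y2 - y1) / (x2 - x1) = (25) / (26) mod 31 = 26
x3 = s^2 - x1 - x2 mod 31 = 26^2 - 3 - 29 = 24
y3 = s (x1 - x3) - y1 mod 31 = 26 * (3 - 24) - 3 = 9

P + Q = (24, 9)


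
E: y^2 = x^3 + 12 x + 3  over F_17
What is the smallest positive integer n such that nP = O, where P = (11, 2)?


Compute successive multiples of P until we hit O:
  1P = (11, 2)
  2P = (11, 15)
  3P = O

ord(P) = 3


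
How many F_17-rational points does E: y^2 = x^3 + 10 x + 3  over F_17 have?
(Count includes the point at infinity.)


For each x in F_17, count y with y^2 = x^3 + 10 x + 3 mod 17:
  x = 3: RHS = 9, y in [3, 14]  -> 2 point(s)
  x = 5: RHS = 8, y in [5, 12]  -> 2 point(s)
  x = 7: RHS = 8, y in [5, 12]  -> 2 point(s)
  x = 8: RHS = 0, y in [0]  -> 1 point(s)
  x = 10: RHS = 15, y in [7, 10]  -> 2 point(s)
  x = 11: RHS = 16, y in [4, 13]  -> 2 point(s)
  x = 12: RHS = 15, y in [7, 10]  -> 2 point(s)
  x = 13: RHS = 1, y in [1, 16]  -> 2 point(s)
  x = 15: RHS = 9, y in [3, 14]  -> 2 point(s)
  x = 16: RHS = 9, y in [3, 14]  -> 2 point(s)
Affine points: 19. Add the point at infinity: total = 20.

#E(F_17) = 20


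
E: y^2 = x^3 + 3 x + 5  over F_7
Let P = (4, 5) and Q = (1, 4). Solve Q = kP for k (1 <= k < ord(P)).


Enumerate multiples of P until we hit Q = (1, 4):
  1P = (4, 5)
  2P = (1, 4)
Match found at i = 2.

k = 2


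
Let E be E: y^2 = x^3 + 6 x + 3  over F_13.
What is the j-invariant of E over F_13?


Delta = -16(4 a^3 + 27 b^2) mod 13 = 7
-1728 * (4 a)^3 = -1728 * (4*6)^3 mod 13 = 5
j = 5 * 7^(-1) mod 13 = 10

j = 10 (mod 13)


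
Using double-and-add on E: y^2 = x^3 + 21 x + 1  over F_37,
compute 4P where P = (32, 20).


k = 4 = 100_2 (binary, LSB first: 001)
Double-and-add from P = (32, 20):
  bit 0 = 0: acc unchanged = O
  bit 1 = 0: acc unchanged = O
  bit 2 = 1: acc = O + (16, 20) = (16, 20)

4P = (16, 20)


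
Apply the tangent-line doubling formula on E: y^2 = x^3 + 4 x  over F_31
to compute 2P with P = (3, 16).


Doubling: s = (3 x1^2 + a) / (2 y1)
s = (3*3^2 + 4) / (2*16) mod 31 = 0
x3 = s^2 - 2 x1 mod 31 = 0^2 - 2*3 = 25
y3 = s (x1 - x3) - y1 mod 31 = 0 * (3 - 25) - 16 = 15

2P = (25, 15)


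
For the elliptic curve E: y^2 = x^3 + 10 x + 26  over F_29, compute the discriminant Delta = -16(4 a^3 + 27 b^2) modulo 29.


4 a^3 + 27 b^2 = 4*10^3 + 27*26^2 = 4000 + 18252 = 22252
Delta = -16 * (22252) = -356032
Delta mod 29 = 1

Delta = 1 (mod 29)


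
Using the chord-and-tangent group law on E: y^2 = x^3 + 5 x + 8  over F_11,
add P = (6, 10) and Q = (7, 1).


P != Q, so use the chord formula.
s = (y2 - y1) / (x2 - x1) = (2) / (1) mod 11 = 2
x3 = s^2 - x1 - x2 mod 11 = 2^2 - 6 - 7 = 2
y3 = s (x1 - x3) - y1 mod 11 = 2 * (6 - 2) - 10 = 9

P + Q = (2, 9)


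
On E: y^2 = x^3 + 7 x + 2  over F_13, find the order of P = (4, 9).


Compute successive multiples of P until we hit O:
  1P = (4, 9)
  2P = (9, 1)
  3P = (1, 7)
  4P = (7, 2)
  5P = (6, 0)
  6P = (7, 11)
  7P = (1, 6)
  8P = (9, 12)
  ... (continuing to 10P)
  10P = O

ord(P) = 10


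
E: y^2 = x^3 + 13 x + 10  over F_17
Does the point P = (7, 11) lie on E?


Check whether y^2 = x^3 + 13 x + 10 (mod 17) for (x, y) = (7, 11).
LHS: y^2 = 11^2 mod 17 = 2
RHS: x^3 + 13 x + 10 = 7^3 + 13*7 + 10 mod 17 = 2
LHS = RHS

Yes, on the curve


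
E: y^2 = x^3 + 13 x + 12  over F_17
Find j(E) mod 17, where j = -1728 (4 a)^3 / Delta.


Delta = -16(4 a^3 + 27 b^2) mod 17 = 11
-1728 * (4 a)^3 = -1728 * (4*13)^3 mod 17 = 6
j = 6 * 11^(-1) mod 17 = 16

j = 16 (mod 17)


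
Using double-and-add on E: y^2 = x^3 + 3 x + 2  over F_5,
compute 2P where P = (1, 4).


k = 2 = 10_2 (binary, LSB first: 01)
Double-and-add from P = (1, 4):
  bit 0 = 0: acc unchanged = O
  bit 1 = 1: acc = O + (2, 4) = (2, 4)

2P = (2, 4)


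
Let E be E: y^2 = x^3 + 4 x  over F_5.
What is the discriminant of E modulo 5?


4 a^3 + 27 b^2 = 4*4^3 + 27*0^2 = 256 + 0 = 256
Delta = -16 * (256) = -4096
Delta mod 5 = 4

Delta = 4 (mod 5)


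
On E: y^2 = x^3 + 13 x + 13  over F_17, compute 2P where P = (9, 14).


Doubling: s = (3 x1^2 + a) / (2 y1)
s = (3*9^2 + 13) / (2*14) mod 17 = 14
x3 = s^2 - 2 x1 mod 17 = 14^2 - 2*9 = 8
y3 = s (x1 - x3) - y1 mod 17 = 14 * (9 - 8) - 14 = 0

2P = (8, 0)


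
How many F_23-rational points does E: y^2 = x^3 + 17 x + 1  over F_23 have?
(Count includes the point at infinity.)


For each x in F_23, count y with y^2 = x^3 + 17 x + 1 mod 23:
  x = 0: RHS = 1, y in [1, 22]  -> 2 point(s)
  x = 4: RHS = 18, y in [8, 15]  -> 2 point(s)
  x = 5: RHS = 4, y in [2, 21]  -> 2 point(s)
  x = 7: RHS = 3, y in [7, 16]  -> 2 point(s)
  x = 9: RHS = 9, y in [3, 20]  -> 2 point(s)
  x = 11: RHS = 1, y in [1, 22]  -> 2 point(s)
  x = 12: RHS = 1, y in [1, 22]  -> 2 point(s)
  x = 13: RHS = 4, y in [2, 21]  -> 2 point(s)
  x = 14: RHS = 16, y in [4, 19]  -> 2 point(s)
  x = 22: RHS = 6, y in [11, 12]  -> 2 point(s)
Affine points: 20. Add the point at infinity: total = 21.

#E(F_23) = 21


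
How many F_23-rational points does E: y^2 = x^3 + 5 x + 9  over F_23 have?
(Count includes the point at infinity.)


For each x in F_23, count y with y^2 = x^3 + 5 x + 9 mod 23:
  x = 0: RHS = 9, y in [3, 20]  -> 2 point(s)
  x = 2: RHS = 4, y in [2, 21]  -> 2 point(s)
  x = 4: RHS = 1, y in [1, 22]  -> 2 point(s)
  x = 6: RHS = 2, y in [5, 18]  -> 2 point(s)
  x = 8: RHS = 9, y in [3, 20]  -> 2 point(s)
  x = 9: RHS = 1, y in [1, 22]  -> 2 point(s)
  x = 10: RHS = 1, y in [1, 22]  -> 2 point(s)
  x = 12: RHS = 3, y in [7, 16]  -> 2 point(s)
  x = 15: RHS = 9, y in [3, 20]  -> 2 point(s)
  x = 17: RHS = 16, y in [4, 19]  -> 2 point(s)
  x = 20: RHS = 13, y in [6, 17]  -> 2 point(s)
  x = 22: RHS = 3, y in [7, 16]  -> 2 point(s)
Affine points: 24. Add the point at infinity: total = 25.

#E(F_23) = 25


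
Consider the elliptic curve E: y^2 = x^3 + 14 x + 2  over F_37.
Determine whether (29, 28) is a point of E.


Check whether y^2 = x^3 + 14 x + 2 (mod 37) for (x, y) = (29, 28).
LHS: y^2 = 28^2 mod 37 = 7
RHS: x^3 + 14 x + 2 = 29^3 + 14*29 + 2 mod 37 = 7
LHS = RHS

Yes, on the curve


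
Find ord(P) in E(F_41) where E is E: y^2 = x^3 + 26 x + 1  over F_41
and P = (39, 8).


Compute successive multiples of P until we hit O:
  1P = (39, 8)
  2P = (9, 12)
  3P = (26, 34)
  4P = (21, 38)
  5P = (2, 26)
  6P = (10, 20)
  7P = (34, 38)
  8P = (4, 28)
  ... (continuing to 35P)
  35P = O

ord(P) = 35


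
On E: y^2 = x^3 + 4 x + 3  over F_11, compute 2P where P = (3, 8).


Doubling: s = (3 x1^2 + a) / (2 y1)
s = (3*3^2 + 4) / (2*8) mod 11 = 4
x3 = s^2 - 2 x1 mod 11 = 4^2 - 2*3 = 10
y3 = s (x1 - x3) - y1 mod 11 = 4 * (3 - 10) - 8 = 8

2P = (10, 8)


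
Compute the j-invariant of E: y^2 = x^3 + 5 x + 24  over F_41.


Delta = -16(4 a^3 + 27 b^2) mod 41 = 33
-1728 * (4 a)^3 = -1728 * (4*5)^3 mod 41 = 11
j = 11 * 33^(-1) mod 41 = 14

j = 14 (mod 41)


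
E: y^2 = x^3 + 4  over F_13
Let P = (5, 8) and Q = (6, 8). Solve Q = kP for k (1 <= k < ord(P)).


Enumerate multiples of P until we hit Q = (6, 8):
  1P = (5, 8)
  2P = (4, 4)
  3P = (7, 10)
  4P = (2, 8)
  5P = (6, 5)
  6P = (11, 10)
  7P = (0, 11)
  8P = (12, 4)
  9P = (8, 3)
  10P = (10, 9)
  11P = (10, 4)
  12P = (8, 10)
  13P = (12, 9)
  14P = (0, 2)
  15P = (11, 3)
  16P = (6, 8)
Match found at i = 16.

k = 16


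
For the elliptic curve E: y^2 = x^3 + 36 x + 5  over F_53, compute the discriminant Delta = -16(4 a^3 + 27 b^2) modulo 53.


4 a^3 + 27 b^2 = 4*36^3 + 27*5^2 = 186624 + 675 = 187299
Delta = -16 * (187299) = -2996784
Delta mod 53 = 48

Delta = 48 (mod 53)


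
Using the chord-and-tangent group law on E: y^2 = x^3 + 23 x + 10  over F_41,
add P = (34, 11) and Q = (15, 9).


P != Q, so use the chord formula.
s = (y2 - y1) / (x2 - x1) = (39) / (22) mod 41 = 26
x3 = s^2 - x1 - x2 mod 41 = 26^2 - 34 - 15 = 12
y3 = s (x1 - x3) - y1 mod 41 = 26 * (34 - 12) - 11 = 28

P + Q = (12, 28)


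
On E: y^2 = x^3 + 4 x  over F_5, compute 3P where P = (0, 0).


k = 3 = 11_2 (binary, LSB first: 11)
Double-and-add from P = (0, 0):
  bit 0 = 1: acc = O + (0, 0) = (0, 0)
  bit 1 = 1: acc = (0, 0) + O = (0, 0)

3P = (0, 0)


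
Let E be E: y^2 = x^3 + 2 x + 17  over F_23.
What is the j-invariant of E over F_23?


Delta = -16(4 a^3 + 27 b^2) mod 23 = 13
-1728 * (4 a)^3 = -1728 * (4*2)^3 mod 23 = 5
j = 5 * 13^(-1) mod 23 = 11

j = 11 (mod 23)


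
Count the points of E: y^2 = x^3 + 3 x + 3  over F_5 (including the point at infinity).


For each x in F_5, count y with y^2 = x^3 + 3 x + 3 mod 5:
  x = 3: RHS = 4, y in [2, 3]  -> 2 point(s)
  x = 4: RHS = 4, y in [2, 3]  -> 2 point(s)
Affine points: 4. Add the point at infinity: total = 5.

#E(F_5) = 5


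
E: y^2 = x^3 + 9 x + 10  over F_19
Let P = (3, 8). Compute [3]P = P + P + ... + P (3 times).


k = 3 = 11_2 (binary, LSB first: 11)
Double-and-add from P = (3, 8):
  bit 0 = 1: acc = O + (3, 8) = (3, 8)
  bit 1 = 1: acc = (3, 8) + (5, 16) = (8, 10)

3P = (8, 10)


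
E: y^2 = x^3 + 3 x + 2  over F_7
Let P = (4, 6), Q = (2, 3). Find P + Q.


P != Q, so use the chord formula.
s = (y2 - y1) / (x2 - x1) = (4) / (5) mod 7 = 5
x3 = s^2 - x1 - x2 mod 7 = 5^2 - 4 - 2 = 5
y3 = s (x1 - x3) - y1 mod 7 = 5 * (4 - 5) - 6 = 3

P + Q = (5, 3)


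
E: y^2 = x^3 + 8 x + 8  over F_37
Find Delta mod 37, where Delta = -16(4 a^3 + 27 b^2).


4 a^3 + 27 b^2 = 4*8^3 + 27*8^2 = 2048 + 1728 = 3776
Delta = -16 * (3776) = -60416
Delta mod 37 = 5

Delta = 5 (mod 37)


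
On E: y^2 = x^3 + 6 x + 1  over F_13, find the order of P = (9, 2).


Compute successive multiples of P until we hit O:
  1P = (9, 2)
  2P = (5, 0)
  3P = (9, 11)
  4P = O

ord(P) = 4


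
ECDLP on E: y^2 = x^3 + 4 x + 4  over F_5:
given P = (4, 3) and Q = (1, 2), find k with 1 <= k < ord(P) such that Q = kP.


Enumerate multiples of P until we hit Q = (1, 2):
  1P = (4, 3)
  2P = (1, 3)
  3P = (0, 2)
  4P = (2, 0)
  5P = (0, 3)
  6P = (1, 2)
Match found at i = 6.

k = 6


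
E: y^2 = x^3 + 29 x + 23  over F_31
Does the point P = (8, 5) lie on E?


Check whether y^2 = x^3 + 29 x + 23 (mod 31) for (x, y) = (8, 5).
LHS: y^2 = 5^2 mod 31 = 25
RHS: x^3 + 29 x + 23 = 8^3 + 29*8 + 23 mod 31 = 23
LHS != RHS

No, not on the curve


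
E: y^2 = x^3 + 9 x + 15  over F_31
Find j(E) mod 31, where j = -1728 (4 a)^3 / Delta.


Delta = -16(4 a^3 + 27 b^2) mod 31 = 15
-1728 * (4 a)^3 = -1728 * (4*9)^3 mod 31 = 8
j = 8 * 15^(-1) mod 31 = 15

j = 15 (mod 31)


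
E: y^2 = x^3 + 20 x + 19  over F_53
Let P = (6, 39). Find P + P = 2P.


Doubling: s = (3 x1^2 + a) / (2 y1)
s = (3*6^2 + 20) / (2*39) mod 53 = 3
x3 = s^2 - 2 x1 mod 53 = 3^2 - 2*6 = 50
y3 = s (x1 - x3) - y1 mod 53 = 3 * (6 - 50) - 39 = 41

2P = (50, 41)


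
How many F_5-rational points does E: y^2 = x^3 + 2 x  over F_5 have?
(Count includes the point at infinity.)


For each x in F_5, count y with y^2 = x^3 + 2 x + 0 mod 5:
  x = 0: RHS = 0, y in [0]  -> 1 point(s)
Affine points: 1. Add the point at infinity: total = 2.

#E(F_5) = 2


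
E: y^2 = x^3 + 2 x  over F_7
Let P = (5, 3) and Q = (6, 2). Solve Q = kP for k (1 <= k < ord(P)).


Enumerate multiples of P until we hit Q = (6, 2):
  1P = (5, 3)
  2P = (4, 4)
  3P = (6, 5)
  4P = (0, 0)
  5P = (6, 2)
Match found at i = 5.

k = 5


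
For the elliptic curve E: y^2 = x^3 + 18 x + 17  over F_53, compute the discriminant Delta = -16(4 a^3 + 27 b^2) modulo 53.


4 a^3 + 27 b^2 = 4*18^3 + 27*17^2 = 23328 + 7803 = 31131
Delta = -16 * (31131) = -498096
Delta mod 53 = 51

Delta = 51 (mod 53)


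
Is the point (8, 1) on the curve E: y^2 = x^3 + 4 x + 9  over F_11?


Check whether y^2 = x^3 + 4 x + 9 (mod 11) for (x, y) = (8, 1).
LHS: y^2 = 1^2 mod 11 = 1
RHS: x^3 + 4 x + 9 = 8^3 + 4*8 + 9 mod 11 = 3
LHS != RHS

No, not on the curve


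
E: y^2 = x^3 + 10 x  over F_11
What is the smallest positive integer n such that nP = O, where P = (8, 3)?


Compute successive multiples of P until we hit O:
  1P = (8, 3)
  2P = (4, 7)
  3P = (0, 0)
  4P = (4, 4)
  5P = (8, 8)
  6P = O

ord(P) = 6


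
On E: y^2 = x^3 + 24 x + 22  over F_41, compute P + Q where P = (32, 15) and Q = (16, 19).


P != Q, so use the chord formula.
s = (y2 - y1) / (x2 - x1) = (4) / (25) mod 41 = 10
x3 = s^2 - x1 - x2 mod 41 = 10^2 - 32 - 16 = 11
y3 = s (x1 - x3) - y1 mod 41 = 10 * (32 - 11) - 15 = 31

P + Q = (11, 31)


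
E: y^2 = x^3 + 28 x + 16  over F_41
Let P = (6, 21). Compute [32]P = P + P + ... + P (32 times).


k = 32 = 100000_2 (binary, LSB first: 000001)
Double-and-add from P = (6, 21):
  bit 0 = 0: acc unchanged = O
  bit 1 = 0: acc unchanged = O
  bit 2 = 0: acc unchanged = O
  bit 3 = 0: acc unchanged = O
  bit 4 = 0: acc unchanged = O
  bit 5 = 1: acc = O + (33, 31) = (33, 31)

32P = (33, 31)


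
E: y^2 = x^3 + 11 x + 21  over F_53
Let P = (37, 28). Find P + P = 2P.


Doubling: s = (3 x1^2 + a) / (2 y1)
s = (3*37^2 + 11) / (2*28) mod 53 = 30
x3 = s^2 - 2 x1 mod 53 = 30^2 - 2*37 = 31
y3 = s (x1 - x3) - y1 mod 53 = 30 * (37 - 31) - 28 = 46

2P = (31, 46)


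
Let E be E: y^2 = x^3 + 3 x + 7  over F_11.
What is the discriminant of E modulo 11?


4 a^3 + 27 b^2 = 4*3^3 + 27*7^2 = 108 + 1323 = 1431
Delta = -16 * (1431) = -22896
Delta mod 11 = 6

Delta = 6 (mod 11)


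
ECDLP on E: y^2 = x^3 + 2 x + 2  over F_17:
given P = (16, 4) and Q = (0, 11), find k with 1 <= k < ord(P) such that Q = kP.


Enumerate multiples of P until we hit Q = (0, 11):
  1P = (16, 4)
  2P = (0, 6)
  3P = (5, 1)
  4P = (9, 1)
  5P = (13, 7)
  6P = (6, 3)
  7P = (3, 16)
  8P = (7, 6)
  9P = (10, 6)
  10P = (10, 11)
  11P = (7, 11)
  12P = (3, 1)
  13P = (6, 14)
  14P = (13, 10)
  15P = (9, 16)
  16P = (5, 16)
  17P = (0, 11)
Match found at i = 17.

k = 17


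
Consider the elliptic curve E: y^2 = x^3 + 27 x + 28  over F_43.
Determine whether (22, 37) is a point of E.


Check whether y^2 = x^3 + 27 x + 28 (mod 43) for (x, y) = (22, 37).
LHS: y^2 = 37^2 mod 43 = 36
RHS: x^3 + 27 x + 28 = 22^3 + 27*22 + 28 mod 43 = 4
LHS != RHS

No, not on the curve


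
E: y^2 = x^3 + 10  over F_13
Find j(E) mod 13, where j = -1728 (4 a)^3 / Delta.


Delta = -16(4 a^3 + 27 b^2) mod 13 = 12
-1728 * (4 a)^3 = -1728 * (4*0)^3 mod 13 = 0
j = 0 * 12^(-1) mod 13 = 0

j = 0 (mod 13)


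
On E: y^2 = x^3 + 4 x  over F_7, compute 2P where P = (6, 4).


k = 2 = 10_2 (binary, LSB first: 01)
Double-and-add from P = (6, 4):
  bit 0 = 0: acc unchanged = O
  bit 1 = 1: acc = O + (2, 3) = (2, 3)

2P = (2, 3)


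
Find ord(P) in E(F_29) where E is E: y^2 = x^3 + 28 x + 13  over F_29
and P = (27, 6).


Compute successive multiples of P until we hit O:
  1P = (27, 6)
  2P = (28, 10)
  3P = (19, 26)
  4P = (11, 12)
  5P = (7, 1)
  6P = (15, 26)
  7P = (22, 5)
  8P = (16, 2)
  ... (continuing to 31P)
  31P = O

ord(P) = 31


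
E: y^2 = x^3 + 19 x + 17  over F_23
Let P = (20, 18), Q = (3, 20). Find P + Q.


P != Q, so use the chord formula.
s = (y2 - y1) / (x2 - x1) = (2) / (6) mod 23 = 8
x3 = s^2 - x1 - x2 mod 23 = 8^2 - 20 - 3 = 18
y3 = s (x1 - x3) - y1 mod 23 = 8 * (20 - 18) - 18 = 21

P + Q = (18, 21)


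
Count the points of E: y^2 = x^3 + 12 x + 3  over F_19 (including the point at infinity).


For each x in F_19, count y with y^2 = x^3 + 12 x + 3 mod 19:
  x = 1: RHS = 16, y in [4, 15]  -> 2 point(s)
  x = 2: RHS = 16, y in [4, 15]  -> 2 point(s)
  x = 3: RHS = 9, y in [3, 16]  -> 2 point(s)
  x = 4: RHS = 1, y in [1, 18]  -> 2 point(s)
  x = 5: RHS = 17, y in [6, 13]  -> 2 point(s)
  x = 6: RHS = 6, y in [5, 14]  -> 2 point(s)
  x = 9: RHS = 4, y in [2, 17]  -> 2 point(s)
  x = 13: RHS = 0, y in [0]  -> 1 point(s)
  x = 15: RHS = 5, y in [9, 10]  -> 2 point(s)
  x = 16: RHS = 16, y in [4, 15]  -> 2 point(s)
  x = 17: RHS = 9, y in [3, 16]  -> 2 point(s)
  x = 18: RHS = 9, y in [3, 16]  -> 2 point(s)
Affine points: 23. Add the point at infinity: total = 24.

#E(F_19) = 24


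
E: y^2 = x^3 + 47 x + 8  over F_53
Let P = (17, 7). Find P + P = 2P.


Doubling: s = (3 x1^2 + a) / (2 y1)
s = (3*17^2 + 47) / (2*7) mod 53 = 35
x3 = s^2 - 2 x1 mod 53 = 35^2 - 2*17 = 25
y3 = s (x1 - x3) - y1 mod 53 = 35 * (17 - 25) - 7 = 31

2P = (25, 31)


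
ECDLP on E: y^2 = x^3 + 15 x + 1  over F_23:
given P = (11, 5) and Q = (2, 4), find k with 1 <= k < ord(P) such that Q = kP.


Enumerate multiples of P until we hit Q = (2, 4):
  1P = (11, 5)
  2P = (2, 4)
Match found at i = 2.

k = 2


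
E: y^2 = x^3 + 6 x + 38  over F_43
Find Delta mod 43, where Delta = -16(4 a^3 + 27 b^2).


4 a^3 + 27 b^2 = 4*6^3 + 27*38^2 = 864 + 38988 = 39852
Delta = -16 * (39852) = -637632
Delta mod 43 = 15

Delta = 15 (mod 43)


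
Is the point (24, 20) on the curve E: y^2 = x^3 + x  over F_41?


Check whether y^2 = x^3 + 1 x + 0 (mod 41) for (x, y) = (24, 20).
LHS: y^2 = 20^2 mod 41 = 31
RHS: x^3 + 1 x + 0 = 24^3 + 1*24 + 0 mod 41 = 31
LHS = RHS

Yes, on the curve


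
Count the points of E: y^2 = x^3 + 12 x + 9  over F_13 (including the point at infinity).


For each x in F_13, count y with y^2 = x^3 + 12 x + 9 mod 13:
  x = 0: RHS = 9, y in [3, 10]  -> 2 point(s)
  x = 1: RHS = 9, y in [3, 10]  -> 2 point(s)
  x = 4: RHS = 4, y in [2, 11]  -> 2 point(s)
  x = 5: RHS = 12, y in [5, 8]  -> 2 point(s)
  x = 9: RHS = 1, y in [1, 12]  -> 2 point(s)
  x = 11: RHS = 3, y in [4, 9]  -> 2 point(s)
  x = 12: RHS = 9, y in [3, 10]  -> 2 point(s)
Affine points: 14. Add the point at infinity: total = 15.

#E(F_13) = 15


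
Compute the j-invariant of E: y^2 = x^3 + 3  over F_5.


Delta = -16(4 a^3 + 27 b^2) mod 5 = 2
-1728 * (4 a)^3 = -1728 * (4*0)^3 mod 5 = 0
j = 0 * 2^(-1) mod 5 = 0

j = 0 (mod 5)


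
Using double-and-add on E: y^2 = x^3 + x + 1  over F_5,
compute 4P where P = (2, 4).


k = 4 = 100_2 (binary, LSB first: 001)
Double-and-add from P = (2, 4):
  bit 0 = 0: acc unchanged = O
  bit 1 = 0: acc unchanged = O
  bit 2 = 1: acc = O + (2, 4) = (2, 4)

4P = (2, 4)


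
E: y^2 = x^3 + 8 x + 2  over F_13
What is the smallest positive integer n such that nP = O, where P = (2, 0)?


Compute successive multiples of P until we hit O:
  1P = (2, 0)
  2P = O

ord(P) = 2


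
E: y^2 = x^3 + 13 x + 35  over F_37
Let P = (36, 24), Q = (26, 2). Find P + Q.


P != Q, so use the chord formula.
s = (y2 - y1) / (x2 - x1) = (15) / (27) mod 37 = 17
x3 = s^2 - x1 - x2 mod 37 = 17^2 - 36 - 26 = 5
y3 = s (x1 - x3) - y1 mod 37 = 17 * (36 - 5) - 24 = 22

P + Q = (5, 22)


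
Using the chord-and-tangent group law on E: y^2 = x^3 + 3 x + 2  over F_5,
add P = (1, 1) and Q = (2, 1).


P != Q, so use the chord formula.
s = (y2 - y1) / (x2 - x1) = (0) / (1) mod 5 = 0
x3 = s^2 - x1 - x2 mod 5 = 0^2 - 1 - 2 = 2
y3 = s (x1 - x3) - y1 mod 5 = 0 * (1 - 2) - 1 = 4

P + Q = (2, 4)


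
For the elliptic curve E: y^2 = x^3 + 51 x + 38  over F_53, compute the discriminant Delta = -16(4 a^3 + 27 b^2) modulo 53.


4 a^3 + 27 b^2 = 4*51^3 + 27*38^2 = 530604 + 38988 = 569592
Delta = -16 * (569592) = -9113472
Delta mod 53 = 37

Delta = 37 (mod 53)


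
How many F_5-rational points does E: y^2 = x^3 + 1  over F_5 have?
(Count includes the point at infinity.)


For each x in F_5, count y with y^2 = x^3 + 0 x + 1 mod 5:
  x = 0: RHS = 1, y in [1, 4]  -> 2 point(s)
  x = 2: RHS = 4, y in [2, 3]  -> 2 point(s)
  x = 4: RHS = 0, y in [0]  -> 1 point(s)
Affine points: 5. Add the point at infinity: total = 6.

#E(F_5) = 6


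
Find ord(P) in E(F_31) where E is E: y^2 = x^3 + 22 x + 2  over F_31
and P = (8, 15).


Compute successive multiples of P until we hit O:
  1P = (8, 15)
  2P = (24, 30)
  3P = (0, 8)
  4P = (1, 26)
  5P = (27, 6)
  6P = (14, 27)
  7P = (13, 6)
  8P = (12, 17)
  ... (continuing to 39P)
  39P = O

ord(P) = 39


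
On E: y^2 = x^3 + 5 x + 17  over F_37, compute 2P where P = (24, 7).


Doubling: s = (3 x1^2 + a) / (2 y1)
s = (3*24^2 + 5) / (2*7) mod 37 = 26
x3 = s^2 - 2 x1 mod 37 = 26^2 - 2*24 = 36
y3 = s (x1 - x3) - y1 mod 37 = 26 * (24 - 36) - 7 = 14

2P = (36, 14)


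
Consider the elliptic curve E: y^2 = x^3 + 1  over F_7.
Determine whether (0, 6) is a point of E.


Check whether y^2 = x^3 + 0 x + 1 (mod 7) for (x, y) = (0, 6).
LHS: y^2 = 6^2 mod 7 = 1
RHS: x^3 + 0 x + 1 = 0^3 + 0*0 + 1 mod 7 = 1
LHS = RHS

Yes, on the curve


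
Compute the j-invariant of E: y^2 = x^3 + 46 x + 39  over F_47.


Delta = -16(4 a^3 + 27 b^2) mod 47 = 5
-1728 * (4 a)^3 = -1728 * (4*46)^3 mod 47 = 1
j = 1 * 5^(-1) mod 47 = 19

j = 19 (mod 47)


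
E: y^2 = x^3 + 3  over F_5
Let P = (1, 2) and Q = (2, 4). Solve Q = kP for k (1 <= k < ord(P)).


Enumerate multiples of P until we hit Q = (2, 4):
  1P = (1, 2)
  2P = (2, 1)
  3P = (3, 0)
  4P = (2, 4)
Match found at i = 4.

k = 4


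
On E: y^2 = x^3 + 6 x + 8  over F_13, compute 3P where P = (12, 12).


k = 3 = 11_2 (binary, LSB first: 11)
Double-and-add from P = (12, 12):
  bit 0 = 1: acc = O + (12, 12) = (12, 12)
  bit 1 = 1: acc = (12, 12) + (6, 0) = (12, 1)

3P = (12, 1)


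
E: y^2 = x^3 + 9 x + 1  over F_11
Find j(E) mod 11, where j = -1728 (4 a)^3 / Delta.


Delta = -16(4 a^3 + 27 b^2) mod 11 = 3
-1728 * (4 a)^3 = -1728 * (4*9)^3 mod 11 = 6
j = 6 * 3^(-1) mod 11 = 2

j = 2 (mod 11)


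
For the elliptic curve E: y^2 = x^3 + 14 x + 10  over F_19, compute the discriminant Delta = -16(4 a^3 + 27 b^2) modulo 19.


4 a^3 + 27 b^2 = 4*14^3 + 27*10^2 = 10976 + 2700 = 13676
Delta = -16 * (13676) = -218816
Delta mod 19 = 7

Delta = 7 (mod 19)


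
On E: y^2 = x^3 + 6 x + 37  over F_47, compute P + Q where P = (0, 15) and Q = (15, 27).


P != Q, so use the chord formula.
s = (y2 - y1) / (x2 - x1) = (12) / (15) mod 47 = 29
x3 = s^2 - x1 - x2 mod 47 = 29^2 - 0 - 15 = 27
y3 = s (x1 - x3) - y1 mod 47 = 29 * (0 - 27) - 15 = 1

P + Q = (27, 1)


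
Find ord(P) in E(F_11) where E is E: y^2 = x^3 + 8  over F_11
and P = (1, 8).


Compute successive multiples of P until we hit O:
  1P = (1, 8)
  2P = (1, 3)
  3P = O

ord(P) = 3


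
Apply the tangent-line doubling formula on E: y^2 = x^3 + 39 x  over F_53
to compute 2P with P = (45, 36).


Doubling: s = (3 x1^2 + a) / (2 y1)
s = (3*45^2 + 39) / (2*36) mod 53 = 1
x3 = s^2 - 2 x1 mod 53 = 1^2 - 2*45 = 17
y3 = s (x1 - x3) - y1 mod 53 = 1 * (45 - 17) - 36 = 45

2P = (17, 45)


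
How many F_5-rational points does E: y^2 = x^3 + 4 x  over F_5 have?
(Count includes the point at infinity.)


For each x in F_5, count y with y^2 = x^3 + 4 x + 0 mod 5:
  x = 0: RHS = 0, y in [0]  -> 1 point(s)
  x = 1: RHS = 0, y in [0]  -> 1 point(s)
  x = 2: RHS = 1, y in [1, 4]  -> 2 point(s)
  x = 3: RHS = 4, y in [2, 3]  -> 2 point(s)
  x = 4: RHS = 0, y in [0]  -> 1 point(s)
Affine points: 7. Add the point at infinity: total = 8.

#E(F_5) = 8


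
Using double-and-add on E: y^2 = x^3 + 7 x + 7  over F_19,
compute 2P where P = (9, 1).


k = 2 = 10_2 (binary, LSB first: 01)
Double-and-add from P = (9, 1):
  bit 0 = 0: acc unchanged = O
  bit 1 = 1: acc = O + (8, 10) = (8, 10)

2P = (8, 10)


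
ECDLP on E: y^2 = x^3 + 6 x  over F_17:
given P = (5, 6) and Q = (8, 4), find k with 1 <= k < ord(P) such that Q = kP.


Enumerate multiples of P until we hit Q = (8, 4):
  1P = (5, 6)
  2P = (9, 1)
  3P = (12, 7)
  4P = (8, 13)
  5P = (0, 0)
  6P = (8, 4)
Match found at i = 6.

k = 6


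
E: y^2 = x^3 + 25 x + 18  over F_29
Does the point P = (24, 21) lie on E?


Check whether y^2 = x^3 + 25 x + 18 (mod 29) for (x, y) = (24, 21).
LHS: y^2 = 21^2 mod 29 = 6
RHS: x^3 + 25 x + 18 = 24^3 + 25*24 + 18 mod 29 = 0
LHS != RHS

No, not on the curve


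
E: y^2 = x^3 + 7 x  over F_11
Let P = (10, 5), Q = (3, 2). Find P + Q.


P != Q, so use the chord formula.
s = (y2 - y1) / (x2 - x1) = (8) / (4) mod 11 = 2
x3 = s^2 - x1 - x2 mod 11 = 2^2 - 10 - 3 = 2
y3 = s (x1 - x3) - y1 mod 11 = 2 * (10 - 2) - 5 = 0

P + Q = (2, 0)


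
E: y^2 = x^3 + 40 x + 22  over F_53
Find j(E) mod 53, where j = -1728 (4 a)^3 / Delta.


Delta = -16(4 a^3 + 27 b^2) mod 53 = 49
-1728 * (4 a)^3 = -1728 * (4*40)^3 mod 53 = 21
j = 21 * 49^(-1) mod 53 = 8

j = 8 (mod 53)


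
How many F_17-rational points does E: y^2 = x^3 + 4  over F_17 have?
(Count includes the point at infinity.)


For each x in F_17, count y with y^2 = x^3 + 0 x + 4 mod 17:
  x = 0: RHS = 4, y in [2, 15]  -> 2 point(s)
  x = 4: RHS = 0, y in [0]  -> 1 point(s)
  x = 6: RHS = 16, y in [4, 13]  -> 2 point(s)
  x = 9: RHS = 2, y in [6, 11]  -> 2 point(s)
  x = 10: RHS = 1, y in [1, 16]  -> 2 point(s)
  x = 11: RHS = 9, y in [3, 14]  -> 2 point(s)
  x = 12: RHS = 15, y in [7, 10]  -> 2 point(s)
  x = 13: RHS = 8, y in [5, 12]  -> 2 point(s)
  x = 15: RHS = 13, y in [8, 9]  -> 2 point(s)
Affine points: 17. Add the point at infinity: total = 18.

#E(F_17) = 18


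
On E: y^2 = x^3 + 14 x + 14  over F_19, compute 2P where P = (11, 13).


Doubling: s = (3 x1^2 + a) / (2 y1)
s = (3*11^2 + 14) / (2*13) mod 19 = 5
x3 = s^2 - 2 x1 mod 19 = 5^2 - 2*11 = 3
y3 = s (x1 - x3) - y1 mod 19 = 5 * (11 - 3) - 13 = 8

2P = (3, 8)


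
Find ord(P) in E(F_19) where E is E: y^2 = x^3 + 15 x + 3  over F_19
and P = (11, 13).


Compute successive multiples of P until we hit O:
  1P = (11, 13)
  2P = (6, 10)
  3P = (13, 1)
  4P = (12, 12)
  5P = (16, 11)
  6P = (18, 5)
  7P = (1, 0)
  8P = (18, 14)
  ... (continuing to 14P)
  14P = O

ord(P) = 14


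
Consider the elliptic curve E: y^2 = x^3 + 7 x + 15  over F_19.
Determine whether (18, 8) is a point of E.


Check whether y^2 = x^3 + 7 x + 15 (mod 19) for (x, y) = (18, 8).
LHS: y^2 = 8^2 mod 19 = 7
RHS: x^3 + 7 x + 15 = 18^3 + 7*18 + 15 mod 19 = 7
LHS = RHS

Yes, on the curve


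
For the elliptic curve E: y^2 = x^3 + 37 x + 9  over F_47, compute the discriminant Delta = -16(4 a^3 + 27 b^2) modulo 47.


4 a^3 + 27 b^2 = 4*37^3 + 27*9^2 = 202612 + 2187 = 204799
Delta = -16 * (204799) = -3276784
Delta mod 47 = 9

Delta = 9 (mod 47)


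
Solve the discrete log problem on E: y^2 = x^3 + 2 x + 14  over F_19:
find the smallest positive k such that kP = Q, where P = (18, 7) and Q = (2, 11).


Enumerate multiples of P until we hit Q = (2, 11):
  1P = (18, 7)
  2P = (3, 16)
  3P = (9, 18)
  4P = (1, 6)
  5P = (5, 15)
  6P = (2, 8)
  7P = (16, 0)
  8P = (2, 11)
Match found at i = 8.

k = 8


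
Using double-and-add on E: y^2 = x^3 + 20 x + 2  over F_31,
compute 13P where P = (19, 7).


k = 13 = 1101_2 (binary, LSB first: 1011)
Double-and-add from P = (19, 7):
  bit 0 = 1: acc = O + (19, 7) = (19, 7)
  bit 1 = 0: acc unchanged = (19, 7)
  bit 2 = 1: acc = (19, 7) + (5, 17) = (17, 27)
  bit 3 = 1: acc = (17, 27) + (18, 26) = (28, 15)

13P = (28, 15)


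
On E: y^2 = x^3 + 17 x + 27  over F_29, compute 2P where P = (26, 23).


Doubling: s = (3 x1^2 + a) / (2 y1)
s = (3*26^2 + 17) / (2*23) mod 29 = 6
x3 = s^2 - 2 x1 mod 29 = 6^2 - 2*26 = 13
y3 = s (x1 - x3) - y1 mod 29 = 6 * (26 - 13) - 23 = 26

2P = (13, 26)


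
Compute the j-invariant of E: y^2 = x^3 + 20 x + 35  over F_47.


Delta = -16(4 a^3 + 27 b^2) mod 47 = 38
-1728 * (4 a)^3 = -1728 * (4*20)^3 mod 47 = 37
j = 37 * 38^(-1) mod 47 = 22

j = 22 (mod 47)


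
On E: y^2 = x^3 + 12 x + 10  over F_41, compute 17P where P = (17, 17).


k = 17 = 10001_2 (binary, LSB first: 10001)
Double-and-add from P = (17, 17):
  bit 0 = 1: acc = O + (17, 17) = (17, 17)
  bit 1 = 0: acc unchanged = (17, 17)
  bit 2 = 0: acc unchanged = (17, 17)
  bit 3 = 0: acc unchanged = (17, 17)
  bit 4 = 1: acc = (17, 17) + (5, 20) = (37, 29)

17P = (37, 29)


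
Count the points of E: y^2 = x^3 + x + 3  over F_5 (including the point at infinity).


For each x in F_5, count y with y^2 = x^3 + 1 x + 3 mod 5:
  x = 1: RHS = 0, y in [0]  -> 1 point(s)
  x = 4: RHS = 1, y in [1, 4]  -> 2 point(s)
Affine points: 3. Add the point at infinity: total = 4.

#E(F_5) = 4


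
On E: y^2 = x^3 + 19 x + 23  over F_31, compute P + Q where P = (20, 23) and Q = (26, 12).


P != Q, so use the chord formula.
s = (y2 - y1) / (x2 - x1) = (20) / (6) mod 31 = 24
x3 = s^2 - x1 - x2 mod 31 = 24^2 - 20 - 26 = 3
y3 = s (x1 - x3) - y1 mod 31 = 24 * (20 - 3) - 23 = 13

P + Q = (3, 13)


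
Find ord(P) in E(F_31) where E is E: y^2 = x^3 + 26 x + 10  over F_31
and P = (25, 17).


Compute successive multiples of P until we hit O:
  1P = (25, 17)
  2P = (30, 18)
  3P = (12, 29)
  4P = (22, 16)
  5P = (22, 15)
  6P = (12, 2)
  7P = (30, 13)
  8P = (25, 14)
  ... (continuing to 9P)
  9P = O

ord(P) = 9


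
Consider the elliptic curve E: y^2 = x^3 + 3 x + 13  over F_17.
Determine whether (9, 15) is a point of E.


Check whether y^2 = x^3 + 3 x + 13 (mod 17) for (x, y) = (9, 15).
LHS: y^2 = 15^2 mod 17 = 4
RHS: x^3 + 3 x + 13 = 9^3 + 3*9 + 13 mod 17 = 4
LHS = RHS

Yes, on the curve


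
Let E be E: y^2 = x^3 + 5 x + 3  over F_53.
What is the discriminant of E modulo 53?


4 a^3 + 27 b^2 = 4*5^3 + 27*3^2 = 500 + 243 = 743
Delta = -16 * (743) = -11888
Delta mod 53 = 37

Delta = 37 (mod 53)


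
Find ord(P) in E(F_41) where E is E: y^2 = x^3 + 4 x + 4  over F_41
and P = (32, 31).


Compute successive multiples of P until we hit O:
  1P = (32, 31)
  2P = (22, 30)
  3P = (3, 17)
  4P = (29, 27)
  5P = (0, 39)
  6P = (27, 19)
  7P = (14, 4)
  8P = (28, 16)
  ... (continuing to 53P)
  53P = O

ord(P) = 53


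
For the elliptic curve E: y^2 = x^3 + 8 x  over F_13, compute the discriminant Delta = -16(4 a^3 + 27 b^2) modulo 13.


4 a^3 + 27 b^2 = 4*8^3 + 27*0^2 = 2048 + 0 = 2048
Delta = -16 * (2048) = -32768
Delta mod 13 = 5

Delta = 5 (mod 13)


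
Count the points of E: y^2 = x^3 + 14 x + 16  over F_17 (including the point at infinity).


For each x in F_17, count y with y^2 = x^3 + 14 x + 16 mod 17:
  x = 0: RHS = 16, y in [4, 13]  -> 2 point(s)
  x = 2: RHS = 1, y in [1, 16]  -> 2 point(s)
  x = 3: RHS = 0, y in [0]  -> 1 point(s)
  x = 4: RHS = 0, y in [0]  -> 1 point(s)
  x = 7: RHS = 15, y in [7, 10]  -> 2 point(s)
  x = 9: RHS = 4, y in [2, 15]  -> 2 point(s)
  x = 10: RHS = 0, y in [0]  -> 1 point(s)
  x = 12: RHS = 8, y in [5, 12]  -> 2 point(s)
  x = 13: RHS = 15, y in [7, 10]  -> 2 point(s)
  x = 14: RHS = 15, y in [7, 10]  -> 2 point(s)
  x = 16: RHS = 1, y in [1, 16]  -> 2 point(s)
Affine points: 19. Add the point at infinity: total = 20.

#E(F_17) = 20


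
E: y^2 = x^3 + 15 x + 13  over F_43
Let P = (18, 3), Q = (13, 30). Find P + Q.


P != Q, so use the chord formula.
s = (y2 - y1) / (x2 - x1) = (27) / (38) mod 43 = 29
x3 = s^2 - x1 - x2 mod 43 = 29^2 - 18 - 13 = 36
y3 = s (x1 - x3) - y1 mod 43 = 29 * (18 - 36) - 3 = 34

P + Q = (36, 34)


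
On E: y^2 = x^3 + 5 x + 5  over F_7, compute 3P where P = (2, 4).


k = 3 = 11_2 (binary, LSB first: 11)
Double-and-add from P = (2, 4):
  bit 0 = 1: acc = O + (2, 4) = (2, 4)
  bit 1 = 1: acc = (2, 4) + (5, 1) = (1, 2)

3P = (1, 2)


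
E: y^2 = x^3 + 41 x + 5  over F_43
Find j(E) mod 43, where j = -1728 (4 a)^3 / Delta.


Delta = -16(4 a^3 + 27 b^2) mod 43 = 32
-1728 * (4 a)^3 = -1728 * (4*41)^3 mod 43 = 11
j = 11 * 32^(-1) mod 43 = 42

j = 42 (mod 43)


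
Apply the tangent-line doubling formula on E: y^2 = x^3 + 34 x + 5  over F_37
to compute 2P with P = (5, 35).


Doubling: s = (3 x1^2 + a) / (2 y1)
s = (3*5^2 + 34) / (2*35) mod 37 = 19
x3 = s^2 - 2 x1 mod 37 = 19^2 - 2*5 = 18
y3 = s (x1 - x3) - y1 mod 37 = 19 * (5 - 18) - 35 = 14

2P = (18, 14)


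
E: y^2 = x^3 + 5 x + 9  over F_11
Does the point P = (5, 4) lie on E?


Check whether y^2 = x^3 + 5 x + 9 (mod 11) for (x, y) = (5, 4).
LHS: y^2 = 4^2 mod 11 = 5
RHS: x^3 + 5 x + 9 = 5^3 + 5*5 + 9 mod 11 = 5
LHS = RHS

Yes, on the curve


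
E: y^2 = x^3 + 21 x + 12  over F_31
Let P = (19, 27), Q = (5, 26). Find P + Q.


P != Q, so use the chord formula.
s = (y2 - y1) / (x2 - x1) = (30) / (17) mod 31 = 20
x3 = s^2 - x1 - x2 mod 31 = 20^2 - 19 - 5 = 4
y3 = s (x1 - x3) - y1 mod 31 = 20 * (19 - 4) - 27 = 25

P + Q = (4, 25)


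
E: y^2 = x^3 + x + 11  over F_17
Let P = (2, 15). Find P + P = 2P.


Doubling: s = (3 x1^2 + a) / (2 y1)
s = (3*2^2 + 1) / (2*15) mod 17 = 1
x3 = s^2 - 2 x1 mod 17 = 1^2 - 2*2 = 14
y3 = s (x1 - x3) - y1 mod 17 = 1 * (2 - 14) - 15 = 7

2P = (14, 7)


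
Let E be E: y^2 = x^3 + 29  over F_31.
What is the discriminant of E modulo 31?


4 a^3 + 27 b^2 = 4*0^3 + 27*29^2 = 0 + 22707 = 22707
Delta = -16 * (22707) = -363312
Delta mod 31 = 8

Delta = 8 (mod 31)


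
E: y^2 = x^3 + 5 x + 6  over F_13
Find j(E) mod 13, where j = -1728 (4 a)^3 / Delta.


Delta = -16(4 a^3 + 27 b^2) mod 13 = 4
-1728 * (4 a)^3 = -1728 * (4*5)^3 mod 13 = 5
j = 5 * 4^(-1) mod 13 = 11

j = 11 (mod 13)


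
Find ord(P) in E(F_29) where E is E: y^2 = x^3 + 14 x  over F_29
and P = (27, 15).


Compute successive multiples of P until we hit O:
  1P = (27, 15)
  2P = (13, 1)
  3P = (19, 22)
  4P = (25, 5)
  5P = (2, 23)
  6P = (4, 2)
  7P = (18, 9)
  8P = (7, 8)
  ... (continuing to 26P)
  26P = O

ord(P) = 26


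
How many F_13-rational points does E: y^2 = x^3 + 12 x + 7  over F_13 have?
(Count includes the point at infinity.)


For each x in F_13, count y with y^2 = x^3 + 12 x + 7 mod 13:
  x = 2: RHS = 0, y in [0]  -> 1 point(s)
  x = 5: RHS = 10, y in [6, 7]  -> 2 point(s)
  x = 6: RHS = 9, y in [3, 10]  -> 2 point(s)
  x = 8: RHS = 4, y in [2, 11]  -> 2 point(s)
  x = 9: RHS = 12, y in [5, 8]  -> 2 point(s)
  x = 10: RHS = 9, y in [3, 10]  -> 2 point(s)
  x = 11: RHS = 1, y in [1, 12]  -> 2 point(s)
Affine points: 13. Add the point at infinity: total = 14.

#E(F_13) = 14


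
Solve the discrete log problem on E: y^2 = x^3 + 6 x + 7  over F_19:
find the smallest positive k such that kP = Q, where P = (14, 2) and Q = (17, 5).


Enumerate multiples of P until we hit Q = (17, 5):
  1P = (14, 2)
  2P = (8, 15)
  3P = (17, 14)
  4P = (4, 0)
  5P = (17, 5)
Match found at i = 5.

k = 5


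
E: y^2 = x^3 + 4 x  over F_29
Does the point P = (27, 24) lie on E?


Check whether y^2 = x^3 + 4 x + 0 (mod 29) for (x, y) = (27, 24).
LHS: y^2 = 24^2 mod 29 = 25
RHS: x^3 + 4 x + 0 = 27^3 + 4*27 + 0 mod 29 = 13
LHS != RHS

No, not on the curve


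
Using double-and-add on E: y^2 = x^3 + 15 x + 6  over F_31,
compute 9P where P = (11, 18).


k = 9 = 1001_2 (binary, LSB first: 1001)
Double-and-add from P = (11, 18):
  bit 0 = 1: acc = O + (11, 18) = (11, 18)
  bit 1 = 0: acc unchanged = (11, 18)
  bit 2 = 0: acc unchanged = (11, 18)
  bit 3 = 1: acc = (11, 18) + (25, 17) = (23, 5)

9P = (23, 5)


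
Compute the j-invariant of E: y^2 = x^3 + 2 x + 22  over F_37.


Delta = -16(4 a^3 + 27 b^2) mod 37 = 5
-1728 * (4 a)^3 = -1728 * (4*2)^3 mod 37 = 8
j = 8 * 5^(-1) mod 37 = 9

j = 9 (mod 37)


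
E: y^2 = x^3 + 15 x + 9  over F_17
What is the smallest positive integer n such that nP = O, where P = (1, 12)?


Compute successive multiples of P until we hit O:
  1P = (1, 12)
  2P = (6, 14)
  3P = (2, 8)
  4P = (13, 2)
  5P = (7, 10)
  6P = (11, 14)
  7P = (3, 8)
  8P = (0, 3)
  ... (continuing to 19P)
  19P = O

ord(P) = 19


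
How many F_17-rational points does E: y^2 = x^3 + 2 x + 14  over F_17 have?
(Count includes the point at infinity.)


For each x in F_17, count y with y^2 = x^3 + 2 x + 14 mod 17:
  x = 1: RHS = 0, y in [0]  -> 1 point(s)
  x = 2: RHS = 9, y in [3, 14]  -> 2 point(s)
  x = 3: RHS = 13, y in [8, 9]  -> 2 point(s)
  x = 4: RHS = 1, y in [1, 16]  -> 2 point(s)
  x = 5: RHS = 13, y in [8, 9]  -> 2 point(s)
  x = 6: RHS = 4, y in [2, 15]  -> 2 point(s)
  x = 8: RHS = 15, y in [7, 10]  -> 2 point(s)
  x = 9: RHS = 13, y in [8, 9]  -> 2 point(s)
  x = 12: RHS = 15, y in [7, 10]  -> 2 point(s)
  x = 14: RHS = 15, y in [7, 10]  -> 2 point(s)
  x = 15: RHS = 2, y in [6, 11]  -> 2 point(s)
Affine points: 21. Add the point at infinity: total = 22.

#E(F_17) = 22


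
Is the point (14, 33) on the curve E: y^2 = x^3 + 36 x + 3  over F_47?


Check whether y^2 = x^3 + 36 x + 3 (mod 47) for (x, y) = (14, 33).
LHS: y^2 = 33^2 mod 47 = 8
RHS: x^3 + 36 x + 3 = 14^3 + 36*14 + 3 mod 47 = 8
LHS = RHS

Yes, on the curve


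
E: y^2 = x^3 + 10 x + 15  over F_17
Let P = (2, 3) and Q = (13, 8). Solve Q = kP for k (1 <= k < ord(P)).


Enumerate multiples of P until we hit Q = (13, 8):
  1P = (2, 3)
  2P = (0, 10)
  3P = (6, 11)
  4P = (13, 9)
  5P = (3, 15)
  6P = (3, 2)
  7P = (13, 8)
Match found at i = 7.

k = 7


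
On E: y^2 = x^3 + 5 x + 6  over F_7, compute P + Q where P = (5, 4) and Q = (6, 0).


P != Q, so use the chord formula.
s = (y2 - y1) / (x2 - x1) = (3) / (1) mod 7 = 3
x3 = s^2 - x1 - x2 mod 7 = 3^2 - 5 - 6 = 5
y3 = s (x1 - x3) - y1 mod 7 = 3 * (5 - 5) - 4 = 3

P + Q = (5, 3)


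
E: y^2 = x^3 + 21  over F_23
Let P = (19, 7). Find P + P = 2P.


Doubling: s = (3 x1^2 + a) / (2 y1)
s = (3*19^2 + 0) / (2*7) mod 23 = 10
x3 = s^2 - 2 x1 mod 23 = 10^2 - 2*19 = 16
y3 = s (x1 - x3) - y1 mod 23 = 10 * (19 - 16) - 7 = 0

2P = (16, 0)


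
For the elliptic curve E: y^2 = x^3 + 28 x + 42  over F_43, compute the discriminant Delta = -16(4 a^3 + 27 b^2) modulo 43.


4 a^3 + 27 b^2 = 4*28^3 + 27*42^2 = 87808 + 47628 = 135436
Delta = -16 * (135436) = -2166976
Delta mod 43 = 9

Delta = 9 (mod 43)


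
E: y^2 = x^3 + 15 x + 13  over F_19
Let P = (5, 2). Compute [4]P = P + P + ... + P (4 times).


k = 4 = 100_2 (binary, LSB first: 001)
Double-and-add from P = (5, 2):
  bit 0 = 0: acc unchanged = O
  bit 1 = 0: acc unchanged = O
  bit 2 = 1: acc = O + (10, 17) = (10, 17)

4P = (10, 17)


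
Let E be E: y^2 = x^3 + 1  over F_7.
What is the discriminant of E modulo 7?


4 a^3 + 27 b^2 = 4*0^3 + 27*1^2 = 0 + 27 = 27
Delta = -16 * (27) = -432
Delta mod 7 = 2

Delta = 2 (mod 7)


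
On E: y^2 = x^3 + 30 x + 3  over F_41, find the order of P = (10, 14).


Compute successive multiples of P until we hit O:
  1P = (10, 14)
  2P = (30, 8)
  3P = (22, 6)
  4P = (14, 16)
  5P = (7, 8)
  6P = (28, 32)
  7P = (4, 33)
  8P = (4, 8)
  ... (continuing to 15P)
  15P = O

ord(P) = 15


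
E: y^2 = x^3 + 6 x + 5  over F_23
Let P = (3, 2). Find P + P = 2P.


Doubling: s = (3 x1^2 + a) / (2 y1)
s = (3*3^2 + 6) / (2*2) mod 23 = 14
x3 = s^2 - 2 x1 mod 23 = 14^2 - 2*3 = 6
y3 = s (x1 - x3) - y1 mod 23 = 14 * (3 - 6) - 2 = 2

2P = (6, 2)


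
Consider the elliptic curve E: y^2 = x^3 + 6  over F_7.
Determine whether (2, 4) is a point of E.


Check whether y^2 = x^3 + 0 x + 6 (mod 7) for (x, y) = (2, 4).
LHS: y^2 = 4^2 mod 7 = 2
RHS: x^3 + 0 x + 6 = 2^3 + 0*2 + 6 mod 7 = 0
LHS != RHS

No, not on the curve


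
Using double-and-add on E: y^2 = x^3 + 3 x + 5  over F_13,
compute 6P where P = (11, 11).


k = 6 = 110_2 (binary, LSB first: 011)
Double-and-add from P = (11, 11):
  bit 0 = 0: acc unchanged = O
  bit 1 = 1: acc = O + (1, 10) = (1, 10)
  bit 2 = 1: acc = (1, 10) + (12, 1) = (4, 9)

6P = (4, 9)


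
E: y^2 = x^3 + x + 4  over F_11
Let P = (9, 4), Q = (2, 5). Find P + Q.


P != Q, so use the chord formula.
s = (y2 - y1) / (x2 - x1) = (1) / (4) mod 11 = 3
x3 = s^2 - x1 - x2 mod 11 = 3^2 - 9 - 2 = 9
y3 = s (x1 - x3) - y1 mod 11 = 3 * (9 - 9) - 4 = 7

P + Q = (9, 7)


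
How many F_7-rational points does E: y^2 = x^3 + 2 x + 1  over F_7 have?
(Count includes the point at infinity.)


For each x in F_7, count y with y^2 = x^3 + 2 x + 1 mod 7:
  x = 0: RHS = 1, y in [1, 6]  -> 2 point(s)
  x = 1: RHS = 4, y in [2, 5]  -> 2 point(s)
Affine points: 4. Add the point at infinity: total = 5.

#E(F_7) = 5
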